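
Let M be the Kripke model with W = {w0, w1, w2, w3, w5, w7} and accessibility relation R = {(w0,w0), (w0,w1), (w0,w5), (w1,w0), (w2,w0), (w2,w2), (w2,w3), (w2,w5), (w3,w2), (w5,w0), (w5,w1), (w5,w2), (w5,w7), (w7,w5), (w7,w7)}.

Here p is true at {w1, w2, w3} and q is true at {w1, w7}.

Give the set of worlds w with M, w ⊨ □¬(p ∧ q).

{w1, w2, w3, w7}

w0: successors {w0, w1, w5}; ¬(p ∧ q) there: w0:T, w1:F, w5:T. ✗
w1: successors {w0}; ¬(p ∧ q) there: w0:T. ✓
w2: successors {w0, w2, w3, w5}; ¬(p ∧ q) there: w0:T, w2:T, w3:T, w5:T. ✓
w3: successors {w2}; ¬(p ∧ q) there: w2:T. ✓
w5: successors {w0, w1, w2, w7}; ¬(p ∧ q) there: w0:T, w1:F, w2:T, w7:T. ✗
w7: successors {w5, w7}; ¬(p ∧ q) there: w5:T, w7:T. ✓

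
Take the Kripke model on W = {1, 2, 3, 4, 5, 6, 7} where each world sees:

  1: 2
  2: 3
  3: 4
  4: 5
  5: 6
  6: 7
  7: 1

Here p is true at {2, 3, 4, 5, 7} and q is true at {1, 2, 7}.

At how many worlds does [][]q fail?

1: successors {2}; []q there: 2:F. ✗
2: successors {3}; []q there: 3:F. ✗
3: successors {4}; []q there: 4:F. ✗
4: successors {5}; []q there: 5:F. ✗
5: successors {6}; []q there: 6:T. ✓
6: successors {7}; []q there: 7:T. ✓
7: successors {1}; []q there: 1:T. ✓
Satisfying worlds: {5, 6, 7}.
So [][]q fails at the other 4 worlds.

4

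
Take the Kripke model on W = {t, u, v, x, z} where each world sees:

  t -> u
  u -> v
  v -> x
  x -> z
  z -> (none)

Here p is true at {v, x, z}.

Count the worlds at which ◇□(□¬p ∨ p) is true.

4

t: successors {u}; □(□¬p ∨ p) there: u:T. ✓
u: successors {v}; □(□¬p ∨ p) there: v:T. ✓
v: successors {x}; □(□¬p ∨ p) there: x:T. ✓
x: successors {z}; □(□¬p ∨ p) there: z:T. ✓
z: no successors, so ◇□(□¬p ∨ p) fails. ✗
Satisfying worlds: {t, u, v, x}.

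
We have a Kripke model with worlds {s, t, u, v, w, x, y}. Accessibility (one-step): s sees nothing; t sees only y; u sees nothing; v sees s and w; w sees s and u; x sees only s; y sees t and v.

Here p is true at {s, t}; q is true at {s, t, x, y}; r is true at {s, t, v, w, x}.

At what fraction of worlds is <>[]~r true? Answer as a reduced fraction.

s: no successors, so <>[]~r fails. ✗
t: successors {y}; []~r there: y:F. ✗
u: no successors, so <>[]~r fails. ✗
v: successors {s, w}; []~r there: s:T, w:F. ✓
w: successors {s, u}; []~r there: s:T, u:T. ✓
x: successors {s}; []~r there: s:T. ✓
y: successors {t, v}; []~r there: t:T, v:F. ✓
That's 4 of 7 worlds, so 4/7.

4/7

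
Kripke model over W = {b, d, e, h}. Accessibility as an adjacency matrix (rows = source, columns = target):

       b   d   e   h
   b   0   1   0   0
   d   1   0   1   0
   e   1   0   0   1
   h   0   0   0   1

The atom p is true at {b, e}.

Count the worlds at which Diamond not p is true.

b: successors {d}; not p there: d:T. ✓
d: successors {b, e}; not p there: b:F, e:F. ✗
e: successors {b, h}; not p there: b:F, h:T. ✓
h: successors {h}; not p there: h:T. ✓
Satisfying worlds: {b, e, h}.

3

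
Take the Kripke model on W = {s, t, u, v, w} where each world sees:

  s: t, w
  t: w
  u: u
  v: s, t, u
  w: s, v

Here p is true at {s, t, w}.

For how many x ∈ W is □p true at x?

2

s: successors {t, w}; p there: t:T, w:T. ✓
t: successors {w}; p there: w:T. ✓
u: successors {u}; p there: u:F. ✗
v: successors {s, t, u}; p there: s:T, t:T, u:F. ✗
w: successors {s, v}; p there: s:T, v:F. ✗
Satisfying worlds: {s, t}.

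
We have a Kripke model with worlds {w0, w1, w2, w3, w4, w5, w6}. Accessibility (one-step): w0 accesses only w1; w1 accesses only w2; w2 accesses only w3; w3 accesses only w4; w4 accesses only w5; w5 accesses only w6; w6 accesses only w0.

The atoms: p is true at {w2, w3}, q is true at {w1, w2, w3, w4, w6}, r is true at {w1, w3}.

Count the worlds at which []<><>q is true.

5

w0: successors {w1}; <><>q there: w1:T. ✓
w1: successors {w2}; <><>q there: w2:T. ✓
w2: successors {w3}; <><>q there: w3:F. ✗
w3: successors {w4}; <><>q there: w4:T. ✓
w4: successors {w5}; <><>q there: w5:F. ✗
w5: successors {w6}; <><>q there: w6:T. ✓
w6: successors {w0}; <><>q there: w0:T. ✓
Satisfying worlds: {w0, w1, w3, w5, w6}.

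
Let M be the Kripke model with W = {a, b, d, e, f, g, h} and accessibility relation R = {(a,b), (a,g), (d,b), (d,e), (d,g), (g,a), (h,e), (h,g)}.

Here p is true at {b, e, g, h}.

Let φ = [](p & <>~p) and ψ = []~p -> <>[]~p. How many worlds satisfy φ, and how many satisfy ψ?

3 and 3

For [](p & <>~p):
a: successors {b, g}; p & <>~p there: b:F, g:T. ✗
b: no successors, so [](p & <>~p) holds vacuously. ✓
d: successors {b, e, g}; p & <>~p there: b:F, e:F, g:T. ✗
e: no successors, so [](p & <>~p) holds vacuously. ✓
f: no successors, so [](p & <>~p) holds vacuously. ✓
g: successors {a}; p & <>~p there: a:F. ✗
h: successors {e, g}; p & <>~p there: e:F, g:T. ✗
— 3 worlds.
For []~p -> <>[]~p:
a: []~p is F, <>[]~p is T. ✓
b: []~p is T, <>[]~p is F. ✗
d: []~p is F, <>[]~p is T. ✓
e: []~p is T, <>[]~p is F. ✗
f: []~p is T, <>[]~p is F. ✗
g: []~p is T, <>[]~p is F. ✗
h: []~p is F, <>[]~p is T. ✓
— 3 worlds.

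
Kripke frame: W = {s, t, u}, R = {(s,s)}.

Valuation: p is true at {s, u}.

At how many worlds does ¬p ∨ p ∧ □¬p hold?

2

s: ¬p is F, p ∧ □¬p is F. ✗
t: ¬p is T, p ∧ □¬p is F. ✓
u: ¬p is F, p ∧ □¬p is T. ✓
Satisfying worlds: {t, u}.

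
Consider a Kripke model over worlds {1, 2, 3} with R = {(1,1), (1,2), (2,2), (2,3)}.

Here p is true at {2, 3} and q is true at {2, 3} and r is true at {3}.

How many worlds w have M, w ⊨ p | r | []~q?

1: p | r is F, []~q is F. ✗
2: p | r is T, []~q is F. ✓
3: p | r is T, []~q is T. ✓
Satisfying worlds: {2, 3}.

2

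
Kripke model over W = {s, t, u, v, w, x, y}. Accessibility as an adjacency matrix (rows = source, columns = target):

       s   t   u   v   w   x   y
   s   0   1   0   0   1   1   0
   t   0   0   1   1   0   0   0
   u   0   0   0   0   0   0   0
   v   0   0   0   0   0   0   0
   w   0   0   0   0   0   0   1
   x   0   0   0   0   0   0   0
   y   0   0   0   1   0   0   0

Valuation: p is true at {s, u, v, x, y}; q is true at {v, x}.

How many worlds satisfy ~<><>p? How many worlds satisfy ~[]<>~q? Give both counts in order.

For ~<><>p:
s: <><>p is T. ✗
t: <><>p is F. ✓
u: <><>p is F. ✓
v: <><>p is F. ✓
w: <><>p is T. ✗
x: <><>p is F. ✓
y: <><>p is F. ✓
— 5 worlds.
For ~[]<>~q:
s: []<>~q is F. ✓
t: []<>~q is F. ✓
u: []<>~q is T. ✗
v: []<>~q is T. ✗
w: []<>~q is F. ✓
x: []<>~q is T. ✗
y: []<>~q is F. ✓
— 4 worlds.

5 and 4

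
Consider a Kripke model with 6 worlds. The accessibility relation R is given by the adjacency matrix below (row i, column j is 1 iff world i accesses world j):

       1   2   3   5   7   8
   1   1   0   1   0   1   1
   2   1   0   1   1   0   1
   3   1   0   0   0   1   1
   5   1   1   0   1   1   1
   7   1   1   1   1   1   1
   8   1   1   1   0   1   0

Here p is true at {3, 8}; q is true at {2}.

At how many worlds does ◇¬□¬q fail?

0

1: successors {1, 3, 7, 8}; ¬□¬q there: 1:F, 3:F, 7:T, 8:T. ✓
2: successors {1, 3, 5, 8}; ¬□¬q there: 1:F, 3:F, 5:T, 8:T. ✓
3: successors {1, 7, 8}; ¬□¬q there: 1:F, 7:T, 8:T. ✓
5: successors {1, 2, 5, 7, 8}; ¬□¬q there: 1:F, 2:F, 5:T, 7:T, 8:T. ✓
7: successors {1, 2, 3, 5, 7, 8}; ¬□¬q there: 1:F, 2:F, 3:F, 5:T, 7:T, 8:T. ✓
8: successors {1, 2, 3, 7}; ¬□¬q there: 1:F, 2:F, 3:F, 7:T. ✓
Satisfying worlds: {1, 2, 3, 5, 7, 8}.
So ◇¬□¬q fails at the other 0 worlds.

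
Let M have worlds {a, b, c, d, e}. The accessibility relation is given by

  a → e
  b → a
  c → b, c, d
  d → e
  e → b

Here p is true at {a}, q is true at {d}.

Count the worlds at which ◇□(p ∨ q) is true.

a: successors {e}; □(p ∨ q) there: e:F. ✗
b: successors {a}; □(p ∨ q) there: a:F. ✗
c: successors {b, c, d}; □(p ∨ q) there: b:T, c:F, d:F. ✓
d: successors {e}; □(p ∨ q) there: e:F. ✗
e: successors {b}; □(p ∨ q) there: b:T. ✓
Satisfying worlds: {c, e}.

2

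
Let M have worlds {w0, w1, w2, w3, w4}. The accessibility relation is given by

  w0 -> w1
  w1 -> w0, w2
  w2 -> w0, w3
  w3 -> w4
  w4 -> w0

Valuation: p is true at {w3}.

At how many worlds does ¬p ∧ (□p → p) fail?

1

w0: ¬p is T, □p → p is T. ✓
w1: ¬p is T, □p → p is T. ✓
w2: ¬p is T, □p → p is T. ✓
w3: ¬p is F, □p → p is T. ✗
w4: ¬p is T, □p → p is T. ✓
Satisfying worlds: {w0, w1, w2, w4}.
So ¬p ∧ (□p → p) fails at the other 1 world.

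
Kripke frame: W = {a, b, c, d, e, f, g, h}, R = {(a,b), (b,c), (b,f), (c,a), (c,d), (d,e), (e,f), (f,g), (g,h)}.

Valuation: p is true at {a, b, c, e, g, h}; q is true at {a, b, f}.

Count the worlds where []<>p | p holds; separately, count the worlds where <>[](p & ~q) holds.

For []<>p | p:
a: []<>p is T, p is T. ✓
b: []<>p is T, p is T. ✓
c: []<>p is T, p is T. ✓
d: []<>p is F, p is F. ✗
e: []<>p is T, p is T. ✓
f: []<>p is T, p is F. ✓
g: []<>p is F, p is T. ✓
h: []<>p is T, p is T. ✓
— 7 worlds.
For <>[](p & ~q):
a: successors {b}; [](p & ~q) there: b:F. ✗
b: successors {c, f}; [](p & ~q) there: c:F, f:T. ✓
c: successors {a, d}; [](p & ~q) there: a:F, d:T. ✓
d: successors {e}; [](p & ~q) there: e:F. ✗
e: successors {f}; [](p & ~q) there: f:T. ✓
f: successors {g}; [](p & ~q) there: g:T. ✓
g: successors {h}; [](p & ~q) there: h:T. ✓
h: no successors, so <>[](p & ~q) fails. ✗
— 5 worlds.

7 and 5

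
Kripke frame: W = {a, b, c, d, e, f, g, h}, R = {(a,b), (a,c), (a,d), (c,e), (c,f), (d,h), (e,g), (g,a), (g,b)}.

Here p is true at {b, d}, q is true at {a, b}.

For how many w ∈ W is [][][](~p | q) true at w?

a: successors {b, c, d}; [][](~p | q) there: b:T, c:T, d:T. ✓
b: no successors, so [][][](~p | q) holds vacuously. ✓
c: successors {e, f}; [][](~p | q) there: e:T, f:T. ✓
d: successors {h}; [][](~p | q) there: h:T. ✓
e: successors {g}; [][](~p | q) there: g:F. ✗
f: no successors, so [][][](~p | q) holds vacuously. ✓
g: successors {a, b}; [][](~p | q) there: a:T, b:T. ✓
h: no successors, so [][][](~p | q) holds vacuously. ✓
Satisfying worlds: {a, b, c, d, f, g, h}.

7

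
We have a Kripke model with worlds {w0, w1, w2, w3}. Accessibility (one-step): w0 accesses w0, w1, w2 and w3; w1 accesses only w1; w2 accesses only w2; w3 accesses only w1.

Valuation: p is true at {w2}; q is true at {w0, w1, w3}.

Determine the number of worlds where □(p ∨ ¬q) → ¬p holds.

w0: □(p ∨ ¬q) is F, ¬p is T. ✓
w1: □(p ∨ ¬q) is F, ¬p is T. ✓
w2: □(p ∨ ¬q) is T, ¬p is F. ✗
w3: □(p ∨ ¬q) is F, ¬p is T. ✓
Satisfying worlds: {w0, w1, w3}.

3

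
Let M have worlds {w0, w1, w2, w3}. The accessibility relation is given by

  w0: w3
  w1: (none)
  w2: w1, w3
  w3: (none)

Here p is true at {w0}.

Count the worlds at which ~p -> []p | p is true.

3

w0: ~p is F, []p | p is T. ✓
w1: ~p is T, []p | p is T. ✓
w2: ~p is T, []p | p is F. ✗
w3: ~p is T, []p | p is T. ✓
Satisfying worlds: {w0, w1, w3}.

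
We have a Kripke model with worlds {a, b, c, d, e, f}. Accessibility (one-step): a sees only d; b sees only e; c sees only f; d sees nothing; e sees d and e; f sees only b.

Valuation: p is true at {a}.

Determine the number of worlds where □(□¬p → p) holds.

a: successors {d}; □¬p → p there: d:F. ✗
b: successors {e}; □¬p → p there: e:F. ✗
c: successors {f}; □¬p → p there: f:F. ✗
d: no successors, so □(□¬p → p) holds vacuously. ✓
e: successors {d, e}; □¬p → p there: d:F, e:F. ✗
f: successors {b}; □¬p → p there: b:F. ✗
Satisfying worlds: {d}.

1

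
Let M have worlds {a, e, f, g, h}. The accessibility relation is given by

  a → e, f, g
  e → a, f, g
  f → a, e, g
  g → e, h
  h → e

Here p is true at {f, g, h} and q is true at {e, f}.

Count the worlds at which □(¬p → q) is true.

3

a: successors {e, f, g}; ¬p → q there: e:T, f:T, g:T. ✓
e: successors {a, f, g}; ¬p → q there: a:F, f:T, g:T. ✗
f: successors {a, e, g}; ¬p → q there: a:F, e:T, g:T. ✗
g: successors {e, h}; ¬p → q there: e:T, h:T. ✓
h: successors {e}; ¬p → q there: e:T. ✓
Satisfying worlds: {a, g, h}.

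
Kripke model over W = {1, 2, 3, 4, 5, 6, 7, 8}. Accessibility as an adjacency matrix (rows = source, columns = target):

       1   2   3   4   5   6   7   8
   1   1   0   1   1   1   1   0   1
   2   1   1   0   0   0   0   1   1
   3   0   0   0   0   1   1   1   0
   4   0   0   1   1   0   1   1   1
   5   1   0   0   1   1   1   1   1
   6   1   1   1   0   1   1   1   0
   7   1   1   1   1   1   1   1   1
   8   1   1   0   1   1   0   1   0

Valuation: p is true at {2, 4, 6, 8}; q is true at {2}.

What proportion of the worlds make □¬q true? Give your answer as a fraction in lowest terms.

1/2

1: successors {1, 3, 4, 5, 6, 8}; ¬q there: 1:T, 3:T, 4:T, 5:T, 6:T, 8:T. ✓
2: successors {1, 2, 7, 8}; ¬q there: 1:T, 2:F, 7:T, 8:T. ✗
3: successors {5, 6, 7}; ¬q there: 5:T, 6:T, 7:T. ✓
4: successors {3, 4, 6, 7, 8}; ¬q there: 3:T, 4:T, 6:T, 7:T, 8:T. ✓
5: successors {1, 4, 5, 6, 7, 8}; ¬q there: 1:T, 4:T, 5:T, 6:T, 7:T, 8:T. ✓
6: successors {1, 2, 3, 5, 6, 7}; ¬q there: 1:T, 2:F, 3:T, 5:T, 6:T, 7:T. ✗
7: successors {1, 2, 3, 4, 5, 6, 7, 8}; ¬q there: 1:T, 2:F, 3:T, 4:T, 5:T, 6:T, 7:T, 8:T. ✗
8: successors {1, 2, 4, 5, 7}; ¬q there: 1:T, 2:F, 4:T, 5:T, 7:T. ✗
That's 4 of 8 worlds, so 4/8 = 1/2.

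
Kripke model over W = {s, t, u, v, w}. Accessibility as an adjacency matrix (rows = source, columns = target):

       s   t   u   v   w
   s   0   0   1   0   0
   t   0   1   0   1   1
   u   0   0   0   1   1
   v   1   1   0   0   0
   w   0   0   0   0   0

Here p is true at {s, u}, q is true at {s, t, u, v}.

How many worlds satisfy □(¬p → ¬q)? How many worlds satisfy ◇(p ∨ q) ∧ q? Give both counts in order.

For □(¬p → ¬q):
s: successors {u}; ¬p → ¬q there: u:T. ✓
t: successors {t, v, w}; ¬p → ¬q there: t:F, v:F, w:T. ✗
u: successors {v, w}; ¬p → ¬q there: v:F, w:T. ✗
v: successors {s, t}; ¬p → ¬q there: s:T, t:F. ✗
w: no successors, so □(¬p → ¬q) holds vacuously. ✓
— 2 worlds.
For ◇(p ∨ q) ∧ q:
s: ◇(p ∨ q) is T, q is T. ✓
t: ◇(p ∨ q) is T, q is T. ✓
u: ◇(p ∨ q) is T, q is T. ✓
v: ◇(p ∨ q) is T, q is T. ✓
w: ◇(p ∨ q) is F, q is F. ✗
— 4 worlds.

2 and 4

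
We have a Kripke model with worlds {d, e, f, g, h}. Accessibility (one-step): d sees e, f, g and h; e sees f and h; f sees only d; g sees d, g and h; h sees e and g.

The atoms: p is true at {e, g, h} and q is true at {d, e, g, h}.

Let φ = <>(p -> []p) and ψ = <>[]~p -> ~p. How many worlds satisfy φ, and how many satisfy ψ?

For <>(p -> []p):
d: successors {e, f, g, h}; p -> []p there: e:F, f:T, g:F, h:T. ✓
e: successors {f, h}; p -> []p there: f:T, h:T. ✓
f: successors {d}; p -> []p there: d:T. ✓
g: successors {d, g, h}; p -> []p there: d:T, g:F, h:T. ✓
h: successors {e, g}; p -> []p there: e:F, g:F. ✗
— 4 worlds.
For <>[]~p -> ~p:
d: <>[]~p is T, ~p is T. ✓
e: <>[]~p is T, ~p is F. ✗
f: <>[]~p is F, ~p is T. ✓
g: <>[]~p is F, ~p is F. ✓
h: <>[]~p is F, ~p is F. ✓
— 4 worlds.

4 and 4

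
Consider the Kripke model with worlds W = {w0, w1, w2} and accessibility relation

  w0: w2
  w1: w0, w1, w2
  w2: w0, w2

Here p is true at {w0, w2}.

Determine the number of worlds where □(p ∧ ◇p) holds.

w0: successors {w2}; p ∧ ◇p there: w2:T. ✓
w1: successors {w0, w1, w2}; p ∧ ◇p there: w0:T, w1:F, w2:T. ✗
w2: successors {w0, w2}; p ∧ ◇p there: w0:T, w2:T. ✓
Satisfying worlds: {w0, w2}.

2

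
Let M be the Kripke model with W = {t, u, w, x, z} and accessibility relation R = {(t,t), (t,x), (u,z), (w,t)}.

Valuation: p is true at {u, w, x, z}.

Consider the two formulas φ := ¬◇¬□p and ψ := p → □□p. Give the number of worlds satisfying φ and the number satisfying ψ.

3 and 4

For ¬◇¬□p:
t: ◇¬□p is T. ✗
u: ◇¬□p is F. ✓
w: ◇¬□p is T. ✗
x: ◇¬□p is F. ✓
z: ◇¬□p is F. ✓
— 3 worlds.
For p → □□p:
t: p is F, □□p is F. ✓
u: p is T, □□p is T. ✓
w: p is T, □□p is F. ✗
x: p is T, □□p is T. ✓
z: p is T, □□p is T. ✓
— 4 worlds.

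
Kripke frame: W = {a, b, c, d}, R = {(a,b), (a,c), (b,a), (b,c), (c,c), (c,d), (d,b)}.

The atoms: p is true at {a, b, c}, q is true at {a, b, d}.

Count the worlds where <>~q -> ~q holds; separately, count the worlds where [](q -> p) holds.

For <>~q -> ~q:
a: <>~q is T, ~q is F. ✗
b: <>~q is T, ~q is F. ✗
c: <>~q is T, ~q is T. ✓
d: <>~q is F, ~q is F. ✓
— 2 worlds.
For [](q -> p):
a: successors {b, c}; q -> p there: b:T, c:T. ✓
b: successors {a, c}; q -> p there: a:T, c:T. ✓
c: successors {c, d}; q -> p there: c:T, d:F. ✗
d: successors {b}; q -> p there: b:T. ✓
— 3 worlds.

2 and 3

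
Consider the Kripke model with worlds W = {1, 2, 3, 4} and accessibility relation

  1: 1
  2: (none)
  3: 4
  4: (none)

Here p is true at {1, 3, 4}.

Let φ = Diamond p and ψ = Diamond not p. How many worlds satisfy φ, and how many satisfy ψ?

For Diamond p:
1: successors {1}; p there: 1:T. ✓
2: no successors, so Diamond p fails. ✗
3: successors {4}; p there: 4:T. ✓
4: no successors, so Diamond p fails. ✗
— 2 worlds.
For Diamond not p:
1: successors {1}; not p there: 1:F. ✗
2: no successors, so Diamond not p fails. ✗
3: successors {4}; not p there: 4:F. ✗
4: no successors, so Diamond not p fails. ✗
— 0 worlds.

2 and 0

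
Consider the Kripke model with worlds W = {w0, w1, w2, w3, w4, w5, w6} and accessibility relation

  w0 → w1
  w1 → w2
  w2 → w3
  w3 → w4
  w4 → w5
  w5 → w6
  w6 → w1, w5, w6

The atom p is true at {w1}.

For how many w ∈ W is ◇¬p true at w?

w0: successors {w1}; ¬p there: w1:F. ✗
w1: successors {w2}; ¬p there: w2:T. ✓
w2: successors {w3}; ¬p there: w3:T. ✓
w3: successors {w4}; ¬p there: w4:T. ✓
w4: successors {w5}; ¬p there: w5:T. ✓
w5: successors {w6}; ¬p there: w6:T. ✓
w6: successors {w1, w5, w6}; ¬p there: w1:F, w5:T, w6:T. ✓
Satisfying worlds: {w1, w2, w3, w4, w5, w6}.

6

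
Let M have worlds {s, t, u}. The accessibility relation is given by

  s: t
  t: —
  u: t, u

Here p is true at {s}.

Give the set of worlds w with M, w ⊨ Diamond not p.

s: successors {t}; not p there: t:T. ✓
t: no successors, so Diamond not p fails. ✗
u: successors {t, u}; not p there: t:T, u:T. ✓

{s, u}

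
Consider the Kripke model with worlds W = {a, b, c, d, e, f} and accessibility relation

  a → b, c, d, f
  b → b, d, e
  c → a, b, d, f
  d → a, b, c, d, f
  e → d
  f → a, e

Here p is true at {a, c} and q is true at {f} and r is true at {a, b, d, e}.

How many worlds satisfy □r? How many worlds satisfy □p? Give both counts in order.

3 and 0

For □r:
a: successors {b, c, d, f}; r there: b:T, c:F, d:T, f:F. ✗
b: successors {b, d, e}; r there: b:T, d:T, e:T. ✓
c: successors {a, b, d, f}; r there: a:T, b:T, d:T, f:F. ✗
d: successors {a, b, c, d, f}; r there: a:T, b:T, c:F, d:T, f:F. ✗
e: successors {d}; r there: d:T. ✓
f: successors {a, e}; r there: a:T, e:T. ✓
— 3 worlds.
For □p:
a: successors {b, c, d, f}; p there: b:F, c:T, d:F, f:F. ✗
b: successors {b, d, e}; p there: b:F, d:F, e:F. ✗
c: successors {a, b, d, f}; p there: a:T, b:F, d:F, f:F. ✗
d: successors {a, b, c, d, f}; p there: a:T, b:F, c:T, d:F, f:F. ✗
e: successors {d}; p there: d:F. ✗
f: successors {a, e}; p there: a:T, e:F. ✗
— 0 worlds.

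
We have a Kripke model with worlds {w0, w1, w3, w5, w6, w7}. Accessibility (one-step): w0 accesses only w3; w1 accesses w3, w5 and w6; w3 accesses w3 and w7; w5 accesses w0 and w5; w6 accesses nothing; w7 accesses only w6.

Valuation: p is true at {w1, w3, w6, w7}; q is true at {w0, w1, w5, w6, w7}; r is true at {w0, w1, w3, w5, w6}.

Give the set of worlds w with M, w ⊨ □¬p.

{w5, w6}

w0: successors {w3}; ¬p there: w3:F. ✗
w1: successors {w3, w5, w6}; ¬p there: w3:F, w5:T, w6:F. ✗
w3: successors {w3, w7}; ¬p there: w3:F, w7:F. ✗
w5: successors {w0, w5}; ¬p there: w0:T, w5:T. ✓
w6: no successors, so □¬p holds vacuously. ✓
w7: successors {w6}; ¬p there: w6:F. ✗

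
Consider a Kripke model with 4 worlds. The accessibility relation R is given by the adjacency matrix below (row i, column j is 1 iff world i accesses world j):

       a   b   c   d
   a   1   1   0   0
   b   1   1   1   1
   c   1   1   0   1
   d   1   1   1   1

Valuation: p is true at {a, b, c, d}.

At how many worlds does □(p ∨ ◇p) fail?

0

a: successors {a, b}; p ∨ ◇p there: a:T, b:T. ✓
b: successors {a, b, c, d}; p ∨ ◇p there: a:T, b:T, c:T, d:T. ✓
c: successors {a, b, d}; p ∨ ◇p there: a:T, b:T, d:T. ✓
d: successors {a, b, c, d}; p ∨ ◇p there: a:T, b:T, c:T, d:T. ✓
Satisfying worlds: {a, b, c, d}.
So □(p ∨ ◇p) fails at the other 0 worlds.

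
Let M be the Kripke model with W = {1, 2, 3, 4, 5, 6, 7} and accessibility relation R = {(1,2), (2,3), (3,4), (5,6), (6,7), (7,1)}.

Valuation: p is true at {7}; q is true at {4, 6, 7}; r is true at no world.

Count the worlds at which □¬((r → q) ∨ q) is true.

1

1: successors {2}; ¬((r → q) ∨ q) there: 2:F. ✗
2: successors {3}; ¬((r → q) ∨ q) there: 3:F. ✗
3: successors {4}; ¬((r → q) ∨ q) there: 4:F. ✗
4: no successors, so □¬((r → q) ∨ q) holds vacuously. ✓
5: successors {6}; ¬((r → q) ∨ q) there: 6:F. ✗
6: successors {7}; ¬((r → q) ∨ q) there: 7:F. ✗
7: successors {1}; ¬((r → q) ∨ q) there: 1:F. ✗
Satisfying worlds: {4}.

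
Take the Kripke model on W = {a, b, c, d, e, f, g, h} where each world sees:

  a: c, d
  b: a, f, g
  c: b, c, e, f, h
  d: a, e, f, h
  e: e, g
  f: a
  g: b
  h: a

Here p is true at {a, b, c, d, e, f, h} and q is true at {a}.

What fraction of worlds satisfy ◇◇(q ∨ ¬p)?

3/4

a: successors {c, d}; ◇(q ∨ ¬p) there: c:F, d:T. ✓
b: successors {a, f, g}; ◇(q ∨ ¬p) there: a:F, f:T, g:F. ✓
c: successors {b, c, e, f, h}; ◇(q ∨ ¬p) there: b:T, c:F, e:T, f:T, h:T. ✓
d: successors {a, e, f, h}; ◇(q ∨ ¬p) there: a:F, e:T, f:T, h:T. ✓
e: successors {e, g}; ◇(q ∨ ¬p) there: e:T, g:F. ✓
f: successors {a}; ◇(q ∨ ¬p) there: a:F. ✗
g: successors {b}; ◇(q ∨ ¬p) there: b:T. ✓
h: successors {a}; ◇(q ∨ ¬p) there: a:F. ✗
That's 6 of 8 worlds, so 6/8 = 3/4.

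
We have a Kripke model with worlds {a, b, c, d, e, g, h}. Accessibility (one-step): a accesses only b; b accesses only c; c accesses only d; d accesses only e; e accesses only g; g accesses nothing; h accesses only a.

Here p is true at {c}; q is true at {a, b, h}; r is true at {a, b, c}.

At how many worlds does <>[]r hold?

a: successors {b}; []r there: b:T. ✓
b: successors {c}; []r there: c:F. ✗
c: successors {d}; []r there: d:F. ✗
d: successors {e}; []r there: e:F. ✗
e: successors {g}; []r there: g:T. ✓
g: no successors, so <>[]r fails. ✗
h: successors {a}; []r there: a:T. ✓
Satisfying worlds: {a, e, h}.

3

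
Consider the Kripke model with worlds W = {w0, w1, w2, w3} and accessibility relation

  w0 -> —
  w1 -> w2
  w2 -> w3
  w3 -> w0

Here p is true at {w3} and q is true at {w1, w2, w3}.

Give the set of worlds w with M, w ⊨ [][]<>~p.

{w0, w1, w3}

w0: no successors, so [][]<>~p holds vacuously. ✓
w1: successors {w2}; []<>~p there: w2:T. ✓
w2: successors {w3}; []<>~p there: w3:F. ✗
w3: successors {w0}; []<>~p there: w0:T. ✓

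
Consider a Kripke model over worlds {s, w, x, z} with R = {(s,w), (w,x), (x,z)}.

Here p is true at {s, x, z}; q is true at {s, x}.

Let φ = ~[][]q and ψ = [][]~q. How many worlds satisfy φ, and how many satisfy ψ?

For ~[][]q:
s: [][]q is T. ✗
w: [][]q is F. ✓
x: [][]q is T. ✗
z: [][]q is T. ✗
— 1 world.
For [][]~q:
s: successors {w}; []~q there: w:F. ✗
w: successors {x}; []~q there: x:T. ✓
x: successors {z}; []~q there: z:T. ✓
z: no successors, so [][]~q holds vacuously. ✓
— 3 worlds.

1 and 3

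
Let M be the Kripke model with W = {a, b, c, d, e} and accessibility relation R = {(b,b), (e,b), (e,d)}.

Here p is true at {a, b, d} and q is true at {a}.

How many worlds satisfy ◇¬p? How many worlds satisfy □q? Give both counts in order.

For ◇¬p:
a: no successors, so ◇¬p fails. ✗
b: successors {b}; ¬p there: b:F. ✗
c: no successors, so ◇¬p fails. ✗
d: no successors, so ◇¬p fails. ✗
e: successors {b, d}; ¬p there: b:F, d:F. ✗
— 0 worlds.
For □q:
a: no successors, so □q holds vacuously. ✓
b: successors {b}; q there: b:F. ✗
c: no successors, so □q holds vacuously. ✓
d: no successors, so □q holds vacuously. ✓
e: successors {b, d}; q there: b:F, d:F. ✗
— 3 worlds.

0 and 3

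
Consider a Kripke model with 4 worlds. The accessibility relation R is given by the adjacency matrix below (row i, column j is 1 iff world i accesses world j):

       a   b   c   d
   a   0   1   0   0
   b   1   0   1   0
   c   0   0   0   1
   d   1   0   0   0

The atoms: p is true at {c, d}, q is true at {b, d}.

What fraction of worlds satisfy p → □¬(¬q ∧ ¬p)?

a: p is F, □¬(¬q ∧ ¬p) is T. ✓
b: p is F, □¬(¬q ∧ ¬p) is F. ✓
c: p is T, □¬(¬q ∧ ¬p) is T. ✓
d: p is T, □¬(¬q ∧ ¬p) is F. ✗
That's 3 of 4 worlds, so 3/4.

3/4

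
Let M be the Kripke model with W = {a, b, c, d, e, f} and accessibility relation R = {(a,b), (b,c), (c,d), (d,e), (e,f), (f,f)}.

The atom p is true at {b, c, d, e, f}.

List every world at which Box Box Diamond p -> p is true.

a: Box Box Diamond p is T, p is F. ✗
b: Box Box Diamond p is T, p is T. ✓
c: Box Box Diamond p is T, p is T. ✓
d: Box Box Diamond p is T, p is T. ✓
e: Box Box Diamond p is T, p is T. ✓
f: Box Box Diamond p is T, p is T. ✓

{b, c, d, e, f}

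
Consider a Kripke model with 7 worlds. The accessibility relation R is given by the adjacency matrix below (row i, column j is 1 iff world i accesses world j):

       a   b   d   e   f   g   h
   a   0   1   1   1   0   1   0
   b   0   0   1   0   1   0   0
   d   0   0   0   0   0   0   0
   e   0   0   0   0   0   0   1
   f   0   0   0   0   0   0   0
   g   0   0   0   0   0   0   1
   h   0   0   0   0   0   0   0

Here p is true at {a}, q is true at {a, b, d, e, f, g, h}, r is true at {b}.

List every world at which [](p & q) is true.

a: successors {b, d, e, g}; p & q there: b:F, d:F, e:F, g:F. ✗
b: successors {d, f}; p & q there: d:F, f:F. ✗
d: no successors, so [](p & q) holds vacuously. ✓
e: successors {h}; p & q there: h:F. ✗
f: no successors, so [](p & q) holds vacuously. ✓
g: successors {h}; p & q there: h:F. ✗
h: no successors, so [](p & q) holds vacuously. ✓

{d, f, h}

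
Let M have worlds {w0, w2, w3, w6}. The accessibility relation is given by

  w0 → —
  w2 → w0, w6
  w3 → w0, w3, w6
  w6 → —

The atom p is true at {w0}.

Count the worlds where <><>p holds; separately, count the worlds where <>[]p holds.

1 and 2

For <><>p:
w0: no successors, so <><>p fails. ✗
w2: successors {w0, w6}; <>p there: w0:F, w6:F. ✗
w3: successors {w0, w3, w6}; <>p there: w0:F, w3:T, w6:F. ✓
w6: no successors, so <><>p fails. ✗
— 1 world.
For <>[]p:
w0: no successors, so <>[]p fails. ✗
w2: successors {w0, w6}; []p there: w0:T, w6:T. ✓
w3: successors {w0, w3, w6}; []p there: w0:T, w3:F, w6:T. ✓
w6: no successors, so <>[]p fails. ✗
— 2 worlds.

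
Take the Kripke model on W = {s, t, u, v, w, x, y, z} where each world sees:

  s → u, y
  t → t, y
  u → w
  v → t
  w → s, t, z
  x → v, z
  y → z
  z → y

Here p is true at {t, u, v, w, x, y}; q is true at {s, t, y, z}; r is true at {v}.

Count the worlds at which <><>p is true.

7

s: successors {u, y}; <>p there: u:T, y:F. ✓
t: successors {t, y}; <>p there: t:T, y:F. ✓
u: successors {w}; <>p there: w:T. ✓
v: successors {t}; <>p there: t:T. ✓
w: successors {s, t, z}; <>p there: s:T, t:T, z:T. ✓
x: successors {v, z}; <>p there: v:T, z:T. ✓
y: successors {z}; <>p there: z:T. ✓
z: successors {y}; <>p there: y:F. ✗
Satisfying worlds: {s, t, u, v, w, x, y}.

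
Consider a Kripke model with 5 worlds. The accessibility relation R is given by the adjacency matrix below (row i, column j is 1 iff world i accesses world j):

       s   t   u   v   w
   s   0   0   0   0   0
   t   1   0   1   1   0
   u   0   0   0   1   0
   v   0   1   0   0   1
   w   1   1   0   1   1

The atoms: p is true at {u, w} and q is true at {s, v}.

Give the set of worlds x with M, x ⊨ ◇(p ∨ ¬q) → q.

{s, u, v}

s: ◇(p ∨ ¬q) is F, q is T. ✓
t: ◇(p ∨ ¬q) is T, q is F. ✗
u: ◇(p ∨ ¬q) is F, q is F. ✓
v: ◇(p ∨ ¬q) is T, q is T. ✓
w: ◇(p ∨ ¬q) is T, q is F. ✗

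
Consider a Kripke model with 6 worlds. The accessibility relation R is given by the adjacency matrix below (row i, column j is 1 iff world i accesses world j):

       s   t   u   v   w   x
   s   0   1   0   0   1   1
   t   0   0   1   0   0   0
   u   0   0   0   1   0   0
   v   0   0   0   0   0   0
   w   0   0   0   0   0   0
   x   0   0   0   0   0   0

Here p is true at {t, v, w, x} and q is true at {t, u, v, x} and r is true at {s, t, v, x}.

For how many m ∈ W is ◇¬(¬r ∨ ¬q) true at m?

s: successors {t, w, x}; ¬(¬r ∨ ¬q) there: t:T, w:F, x:T. ✓
t: successors {u}; ¬(¬r ∨ ¬q) there: u:F. ✗
u: successors {v}; ¬(¬r ∨ ¬q) there: v:T. ✓
v: no successors, so ◇¬(¬r ∨ ¬q) fails. ✗
w: no successors, so ◇¬(¬r ∨ ¬q) fails. ✗
x: no successors, so ◇¬(¬r ∨ ¬q) fails. ✗
Satisfying worlds: {s, u}.

2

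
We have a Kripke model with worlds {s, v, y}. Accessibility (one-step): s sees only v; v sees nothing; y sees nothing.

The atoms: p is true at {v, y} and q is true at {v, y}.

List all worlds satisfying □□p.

{s, v, y}

s: successors {v}; □p there: v:T. ✓
v: no successors, so □□p holds vacuously. ✓
y: no successors, so □□p holds vacuously. ✓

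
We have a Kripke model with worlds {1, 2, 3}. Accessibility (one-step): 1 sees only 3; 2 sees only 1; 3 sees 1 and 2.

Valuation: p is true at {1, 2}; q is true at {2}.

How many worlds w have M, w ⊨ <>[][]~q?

2

1: successors {3}; [][]~q there: 3:T. ✓
2: successors {1}; [][]~q there: 1:F. ✗
3: successors {1, 2}; [][]~q there: 1:F, 2:T. ✓
Satisfying worlds: {1, 3}.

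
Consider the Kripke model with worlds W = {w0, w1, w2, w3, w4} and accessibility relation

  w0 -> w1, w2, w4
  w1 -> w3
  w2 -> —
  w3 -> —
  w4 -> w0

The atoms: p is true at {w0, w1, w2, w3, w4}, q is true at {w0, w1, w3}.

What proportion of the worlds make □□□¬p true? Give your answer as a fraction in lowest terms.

w0: successors {w1, w2, w4}; □□¬p there: w1:T, w2:T, w4:F. ✗
w1: successors {w3}; □□¬p there: w3:T. ✓
w2: no successors, so □□□¬p holds vacuously. ✓
w3: no successors, so □□□¬p holds vacuously. ✓
w4: successors {w0}; □□¬p there: w0:F. ✗
That's 3 of 5 worlds, so 3/5.

3/5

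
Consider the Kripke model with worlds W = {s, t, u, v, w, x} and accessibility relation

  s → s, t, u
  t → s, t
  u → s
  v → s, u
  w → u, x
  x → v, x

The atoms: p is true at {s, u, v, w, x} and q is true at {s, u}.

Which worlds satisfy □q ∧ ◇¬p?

s: □q is F, ◇¬p is T. ✗
t: □q is F, ◇¬p is T. ✗
u: □q is T, ◇¬p is F. ✗
v: □q is T, ◇¬p is F. ✗
w: □q is F, ◇¬p is F. ✗
x: □q is F, ◇¬p is F. ✗

∅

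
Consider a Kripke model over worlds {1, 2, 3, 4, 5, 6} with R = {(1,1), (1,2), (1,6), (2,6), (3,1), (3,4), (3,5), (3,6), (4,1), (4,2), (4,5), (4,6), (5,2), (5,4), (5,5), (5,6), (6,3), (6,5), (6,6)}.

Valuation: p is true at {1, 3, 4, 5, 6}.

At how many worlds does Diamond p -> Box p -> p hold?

1: Diamond p is T, Box p -> p is T. ✓
2: Diamond p is T, Box p -> p is F. ✗
3: Diamond p is T, Box p -> p is T. ✓
4: Diamond p is T, Box p -> p is T. ✓
5: Diamond p is T, Box p -> p is T. ✓
6: Diamond p is T, Box p -> p is T. ✓
Satisfying worlds: {1, 3, 4, 5, 6}.

5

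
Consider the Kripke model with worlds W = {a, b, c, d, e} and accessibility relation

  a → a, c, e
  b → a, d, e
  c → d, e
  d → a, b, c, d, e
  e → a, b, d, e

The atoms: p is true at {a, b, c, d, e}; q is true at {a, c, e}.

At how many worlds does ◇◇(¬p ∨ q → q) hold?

5

a: successors {a, c, e}; ◇(¬p ∨ q → q) there: a:T, c:T, e:T. ✓
b: successors {a, d, e}; ◇(¬p ∨ q → q) there: a:T, d:T, e:T. ✓
c: successors {d, e}; ◇(¬p ∨ q → q) there: d:T, e:T. ✓
d: successors {a, b, c, d, e}; ◇(¬p ∨ q → q) there: a:T, b:T, c:T, d:T, e:T. ✓
e: successors {a, b, d, e}; ◇(¬p ∨ q → q) there: a:T, b:T, d:T, e:T. ✓
Satisfying worlds: {a, b, c, d, e}.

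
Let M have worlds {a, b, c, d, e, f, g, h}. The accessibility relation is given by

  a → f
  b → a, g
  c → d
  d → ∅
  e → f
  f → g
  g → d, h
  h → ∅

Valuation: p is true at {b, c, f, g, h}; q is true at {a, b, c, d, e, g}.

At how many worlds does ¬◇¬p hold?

a: ◇¬p is F. ✓
b: ◇¬p is T. ✗
c: ◇¬p is T. ✗
d: ◇¬p is F. ✓
e: ◇¬p is F. ✓
f: ◇¬p is F. ✓
g: ◇¬p is T. ✗
h: ◇¬p is F. ✓
Satisfying worlds: {a, d, e, f, h}.

5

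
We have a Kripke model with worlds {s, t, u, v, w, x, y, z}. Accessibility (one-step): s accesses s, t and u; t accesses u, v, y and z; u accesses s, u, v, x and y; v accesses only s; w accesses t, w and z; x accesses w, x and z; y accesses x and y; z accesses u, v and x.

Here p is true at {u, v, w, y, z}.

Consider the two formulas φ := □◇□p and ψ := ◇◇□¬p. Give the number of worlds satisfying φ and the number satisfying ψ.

For □◇□p:
s: successors {s, t, u}; ◇□p there: s:T, t:F, u:F. ✗
t: successors {u, v, y, z}; ◇□p there: u:F, v:F, y:F, z:F. ✗
u: successors {s, u, v, x, y}; ◇□p there: s:T, u:F, v:F, x:F, y:F. ✗
v: successors {s}; ◇□p there: s:T. ✓
w: successors {t, w, z}; ◇□p there: t:F, w:T, z:F. ✗
x: successors {w, x, z}; ◇□p there: w:T, x:F, z:F. ✗
y: successors {x, y}; ◇□p there: x:F, y:F. ✗
z: successors {u, v, x}; ◇□p there: u:F, v:F, x:F. ✗
— 1 world.
For ◇◇□¬p:
s: successors {s, t, u}; ◇□¬p there: s:F, t:T, u:T. ✓
t: successors {u, v, y, z}; ◇□¬p there: u:T, v:F, y:F, z:T. ✓
u: successors {s, u, v, x, y}; ◇□¬p there: s:F, u:T, v:F, x:F, y:F. ✓
v: successors {s}; ◇□¬p there: s:F. ✗
w: successors {t, w, z}; ◇□¬p there: t:T, w:F, z:T. ✓
x: successors {w, x, z}; ◇□¬p there: w:F, x:F, z:T. ✓
y: successors {x, y}; ◇□¬p there: x:F, y:F. ✗
z: successors {u, v, x}; ◇□¬p there: u:T, v:F, x:F. ✓
— 6 worlds.

1 and 6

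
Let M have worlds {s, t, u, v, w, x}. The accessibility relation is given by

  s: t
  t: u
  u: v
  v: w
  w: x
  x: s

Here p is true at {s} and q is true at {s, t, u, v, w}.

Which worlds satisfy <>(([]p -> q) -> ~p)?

s: successors {t}; ([]p -> q) -> ~p there: t:T. ✓
t: successors {u}; ([]p -> q) -> ~p there: u:T. ✓
u: successors {v}; ([]p -> q) -> ~p there: v:T. ✓
v: successors {w}; ([]p -> q) -> ~p there: w:T. ✓
w: successors {x}; ([]p -> q) -> ~p there: x:T. ✓
x: successors {s}; ([]p -> q) -> ~p there: s:F. ✗

{s, t, u, v, w}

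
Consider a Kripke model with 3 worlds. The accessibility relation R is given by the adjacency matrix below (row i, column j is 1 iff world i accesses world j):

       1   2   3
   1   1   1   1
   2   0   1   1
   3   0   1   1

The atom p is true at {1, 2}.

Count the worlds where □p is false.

3

1: successors {1, 2, 3}; p there: 1:T, 2:T, 3:F. ✗
2: successors {2, 3}; p there: 2:T, 3:F. ✗
3: successors {2, 3}; p there: 2:T, 3:F. ✗
Satisfying worlds: ∅.
So □p fails at the other 3 worlds.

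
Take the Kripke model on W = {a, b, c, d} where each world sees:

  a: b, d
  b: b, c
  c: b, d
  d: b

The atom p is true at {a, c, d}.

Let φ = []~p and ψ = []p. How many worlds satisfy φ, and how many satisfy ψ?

For []~p:
a: successors {b, d}; ~p there: b:T, d:F. ✗
b: successors {b, c}; ~p there: b:T, c:F. ✗
c: successors {b, d}; ~p there: b:T, d:F. ✗
d: successors {b}; ~p there: b:T. ✓
— 1 world.
For []p:
a: successors {b, d}; p there: b:F, d:T. ✗
b: successors {b, c}; p there: b:F, c:T. ✗
c: successors {b, d}; p there: b:F, d:T. ✗
d: successors {b}; p there: b:F. ✗
— 0 worlds.

1 and 0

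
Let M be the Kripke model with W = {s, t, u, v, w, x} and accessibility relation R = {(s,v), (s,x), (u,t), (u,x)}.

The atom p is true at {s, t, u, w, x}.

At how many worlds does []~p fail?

2

s: successors {v, x}; ~p there: v:T, x:F. ✗
t: no successors, so []~p holds vacuously. ✓
u: successors {t, x}; ~p there: t:F, x:F. ✗
v: no successors, so []~p holds vacuously. ✓
w: no successors, so []~p holds vacuously. ✓
x: no successors, so []~p holds vacuously. ✓
Satisfying worlds: {t, v, w, x}.
So []~p fails at the other 2 worlds.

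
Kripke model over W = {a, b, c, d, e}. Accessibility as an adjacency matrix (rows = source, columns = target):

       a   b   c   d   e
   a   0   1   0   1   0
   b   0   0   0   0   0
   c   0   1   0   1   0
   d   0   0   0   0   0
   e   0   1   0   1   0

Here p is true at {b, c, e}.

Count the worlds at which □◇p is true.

2

a: successors {b, d}; ◇p there: b:F, d:F. ✗
b: no successors, so □◇p holds vacuously. ✓
c: successors {b, d}; ◇p there: b:F, d:F. ✗
d: no successors, so □◇p holds vacuously. ✓
e: successors {b, d}; ◇p there: b:F, d:F. ✗
Satisfying worlds: {b, d}.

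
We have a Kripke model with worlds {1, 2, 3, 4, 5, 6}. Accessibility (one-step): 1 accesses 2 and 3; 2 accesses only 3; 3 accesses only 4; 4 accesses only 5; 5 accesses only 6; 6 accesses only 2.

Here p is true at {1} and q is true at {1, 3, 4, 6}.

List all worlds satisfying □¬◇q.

1: successors {2, 3}; ¬◇q there: 2:F, 3:F. ✗
2: successors {3}; ¬◇q there: 3:F. ✗
3: successors {4}; ¬◇q there: 4:T. ✓
4: successors {5}; ¬◇q there: 5:F. ✗
5: successors {6}; ¬◇q there: 6:T. ✓
6: successors {2}; ¬◇q there: 2:F. ✗

{3, 5}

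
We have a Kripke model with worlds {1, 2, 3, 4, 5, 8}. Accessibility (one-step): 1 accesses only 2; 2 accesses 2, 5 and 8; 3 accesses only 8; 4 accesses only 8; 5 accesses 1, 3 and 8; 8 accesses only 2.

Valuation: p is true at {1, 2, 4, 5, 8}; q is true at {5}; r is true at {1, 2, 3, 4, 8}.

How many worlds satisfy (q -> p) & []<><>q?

4

1: q -> p is T, []<><>q is T. ✓
2: q -> p is T, []<><>q is F. ✗
3: q -> p is T, []<><>q is T. ✓
4: q -> p is T, []<><>q is T. ✓
5: q -> p is T, []<><>q is F. ✗
8: q -> p is T, []<><>q is T. ✓
Satisfying worlds: {1, 3, 4, 8}.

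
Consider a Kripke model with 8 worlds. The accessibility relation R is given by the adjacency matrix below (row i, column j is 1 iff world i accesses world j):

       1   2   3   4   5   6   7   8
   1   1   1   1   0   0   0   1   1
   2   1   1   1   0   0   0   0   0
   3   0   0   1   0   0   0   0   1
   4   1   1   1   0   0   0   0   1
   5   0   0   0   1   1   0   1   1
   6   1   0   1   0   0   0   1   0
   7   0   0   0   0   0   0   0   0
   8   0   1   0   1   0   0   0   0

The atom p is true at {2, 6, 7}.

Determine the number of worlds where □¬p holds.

2

1: successors {1, 2, 3, 7, 8}; ¬p there: 1:T, 2:F, 3:T, 7:F, 8:T. ✗
2: successors {1, 2, 3}; ¬p there: 1:T, 2:F, 3:T. ✗
3: successors {3, 8}; ¬p there: 3:T, 8:T. ✓
4: successors {1, 2, 3, 8}; ¬p there: 1:T, 2:F, 3:T, 8:T. ✗
5: successors {4, 5, 7, 8}; ¬p there: 4:T, 5:T, 7:F, 8:T. ✗
6: successors {1, 3, 7}; ¬p there: 1:T, 3:T, 7:F. ✗
7: no successors, so □¬p holds vacuously. ✓
8: successors {2, 4}; ¬p there: 2:F, 4:T. ✗
Satisfying worlds: {3, 7}.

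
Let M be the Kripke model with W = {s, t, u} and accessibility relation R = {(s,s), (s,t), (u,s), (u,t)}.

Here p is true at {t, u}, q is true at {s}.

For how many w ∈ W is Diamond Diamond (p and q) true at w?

0

s: successors {s, t}; Diamond (p and q) there: s:F, t:F. ✗
t: no successors, so Diamond Diamond (p and q) fails. ✗
u: successors {s, t}; Diamond (p and q) there: s:F, t:F. ✗
Satisfying worlds: ∅.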